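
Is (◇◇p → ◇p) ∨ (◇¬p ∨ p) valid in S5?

Tableau for the negation ¬((◇◇p → ◇p) ∨ (◇¬p ∨ p)):
1. ¬((◇◇p → ◇p) ∨ (◇¬p ∨ p)), 0
2. ¬(◇◇p → ◇p), 0
3. ¬(◇¬p ∨ p), 0
4. ◇◇p, 0
5. ¬◇p, 0
6. ¬◇¬p, 0
7. ¬p, 0
8. p, 0
Accessibility: 0R0
Branch closes: p and ¬p both at 0.
All branches of the negation close; one closing branch shown above.

Valid in S5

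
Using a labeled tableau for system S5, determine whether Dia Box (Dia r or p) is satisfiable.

Satisfiable

1. Dia Box (Dia r or p), 0
2. Box (Dia r or p), 1
3. Dia r or p, 0
4. Dia r or p, 1
5. p, 0
6. p, 1
Accessibility: 0R0, 0R1, 1R0, 1R1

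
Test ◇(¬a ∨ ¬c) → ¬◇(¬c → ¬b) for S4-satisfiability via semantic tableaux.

Satisfiable

1. ◇(¬a ∨ ¬c) → ¬◇(¬c → ¬b), u
2. ¬◇(¬c → ¬b), u
3. ¬(¬c → ¬b), u
4. ¬c, u
5. b, u
Accessibility: uRu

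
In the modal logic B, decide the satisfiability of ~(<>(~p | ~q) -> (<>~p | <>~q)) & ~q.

1. ~(<>(~p | ~q) -> (<>~p | <>~q)) & ~q, w0
2. ~(<>(~p | ~q) -> (<>~p | <>~q)), w0   [&-rule on 1]
3. ~q, w0   [&-rule on 1]
4. <>(~p | ~q), w0   [~->-rule on 2]
5. ~(<>~p | <>~q), w0   [~->-rule on 2]
6. ~<>~p, w0   [~|-rule on 5]
7. ~<>~q, w0   [~|-rule on 5]
8. p, w0   [~<>-rule on 6 via w0Rw0]
9. q, w0   [~<>-rule on 7 via w0Rw0]
Accessibility: w0Rw0
Branch closes: q and ~q both at w0.
(One branch shown.) All branches close.

Unsatisfiable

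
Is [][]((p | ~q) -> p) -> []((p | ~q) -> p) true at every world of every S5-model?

Tableau for the negation ~([][]((p | ~q) -> p) -> []((p | ~q) -> p)):
1. ~([][]((p | ~q) -> p) -> []((p | ~q) -> p)), 0
2. [][]((p | ~q) -> p), 0   [~->-rule on 1]
3. ~[]((p | ~q) -> p), 0   [~->-rule on 1]
4. []((p | ~q) -> p), 0   [[]-rule on 2 via 0R0]
5. (p | ~q) -> p, 0   [[]-rule on 4 via 0R0]
6. ~(p | ~q), 0   [->-rule on 5 (branches; this branch)]
7. ~p, 0   [~|-rule on 6]
8. q, 0   [~|-rule on 6]
9. ~((p | ~q) -> p), 1   [~[]-rule on 3: fresh world 1, 0R1]
10. p | ~q, 1   [~->-rule on 9]
11. ~p, 1   [~->-rule on 9]
12. []((p | ~q) -> p), 1   [[]-rule on 2 via 0R1]
13. (p | ~q) -> p, 1   [[]-rule on 4 via 0R1]
14. ~q, 1   [|-rule on 10 (branches; this branch)]
15. ~(p | ~q), 1   [->-rule on 13 (branches; this branch)]
16. q, 1   [~|-rule on 15]
Accessibility: 0R0, 0R1, 1R0, 1R1
Branch closes: q and ~q both at 1.
Every branch of the negation's tableau closes; the branch above is one of them.

Valid in S5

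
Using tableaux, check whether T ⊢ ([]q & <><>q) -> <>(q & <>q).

Tableau for the negation ~(([]q & <><>q) -> <>(q & <>q)):
1. ~(([]q & <><>q) -> <>(q & <>q)), u
2. []q & <><>q, u
3. ~<>(q & <>q), u
4. []q, u
5. <><>q, u
6. ~(q & <>q), u
7. q, u
8. ~<>q, u
9. ~q, u
Accessibility: uRu
Branch closes: q and ~q both at u.
All branches of the negation close; one closing branch shown above.

Valid in T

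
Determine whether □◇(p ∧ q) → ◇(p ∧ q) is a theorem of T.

Valid in T

Tableau for the negation ¬(□◇(p ∧ q) → ◇(p ∧ q)):
1. ¬(□◇(p ∧ q) → ◇(p ∧ q)), w0
2. □◇(p ∧ q), w0   [¬→-rule on 1]
3. ¬◇(p ∧ q), w0   [¬→-rule on 1]
4. ◇(p ∧ q), w0   [□-rule on 2 via w0Rw0]
5. ¬(p ∧ q), w0   [¬◇-rule on 3 via w0Rw0]
6. ¬q, w0   [¬∧-rule on 5 (branches; this branch)]
7. p ∧ q, w1   [◇-rule on 4: fresh world w1, w0Rw1]
8. p, w1   [∧-rule on 7]
9. q, w1   [∧-rule on 7]
10. ◇(p ∧ q), w1   [□-rule on 2 via w0Rw1]
11. ¬(p ∧ q), w1   [¬◇-rule on 3 via w0Rw1]
12. ¬q, w1   [¬∧-rule on 11 (branches; this branch)]
Accessibility: w0Rw0, w0Rw1, w1Rw1
Branch closes: q and ¬q both at w1.
Every branch of the negation's tableau closes; the branch above is one of them.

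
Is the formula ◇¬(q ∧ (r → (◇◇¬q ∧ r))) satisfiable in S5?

1. ◇¬(q ∧ (r → (◇◇¬q ∧ r))), 0
2. ¬(q ∧ (r → (◇◇¬q ∧ r))), 1   [◇-rule on 1: fresh world 1, 0R1]
3. ¬(r → (◇◇¬q ∧ r)), 1   [¬∧-rule on 2 (branches; this branch)]
4. r, 1   [¬→-rule on 3]
5. ¬(◇◇¬q ∧ r), 1   [¬→-rule on 3]
6. ¬◇◇¬q, 1   [¬∧-rule on 5 (branches; this branch)]
7. ¬◇¬q, 0   [¬◇-rule on 6 via 1R0]
8. ¬◇¬q, 1   [¬◇-rule on 6 via 1R1]
9. q, 0   [¬◇-rule on 7 via 0R0]
10. q, 1   [¬◇-rule on 7 via 0R1]
Accessibility: 0R0, 0R1, 1R0, 1R1

Yes, satisfiable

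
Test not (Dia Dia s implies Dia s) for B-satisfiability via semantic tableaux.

Satisfiable (open branch found)

1. not (Dia Dia s implies Dia s), 0
2. Dia Dia s, 0
3. not Dia s, 0
4. not s, 0
5. Dia s, 1
6. not s, 1
7. s, 2
Accessibility: 0R0, 0R1, 1R0, 1R1, 1R2, 2R1, 2R2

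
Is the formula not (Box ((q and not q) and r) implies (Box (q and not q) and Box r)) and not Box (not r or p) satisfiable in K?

No, unsatisfiable

1. not (Box ((q and not q) and r) implies (Box (q and not q) and Box r)) and not Box (not r or p), 0
2. not (Box ((q and not q) and r) implies (Box (q and not q) and Box r)), 0
3. not Box (not r or p), 0
4. Box ((q and not q) and r), 0
5. not (Box (q and not q) and Box r), 0
6. not Box r, 0
7. not (not r or p), 1
8. r, 1
9. not p, 1
10. (q and not q) and r, 1
11. q and not q, 1
12. q, 1
13. not q, 1
Accessibility: 0R1
Branch closes: q and not q both at 1.
Every branch closes; the branch above is one of them.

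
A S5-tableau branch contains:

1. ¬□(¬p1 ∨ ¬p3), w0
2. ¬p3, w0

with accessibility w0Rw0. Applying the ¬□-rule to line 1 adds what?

a fresh world w1 with w0Rw1, and ¬(¬p1 ∨ ¬p3) at w1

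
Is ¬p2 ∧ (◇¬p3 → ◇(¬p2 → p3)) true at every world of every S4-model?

No, not valid

Tableau for the negation ¬(¬p2 ∧ (◇¬p3 → ◇(¬p2 → p3))):
1. ¬(¬p2 ∧ (◇¬p3 → ◇(¬p2 → p3))), w0
2. ¬(◇¬p3 → ◇(¬p2 → p3)), w0   [¬∧-rule on 1 (branches; this branch)]
3. ◇¬p3, w0   [¬→-rule on 2]
4. ¬◇(¬p2 → p3), w0   [¬→-rule on 2]
5. ¬(¬p2 → p3), w0   [¬◇-rule on 4 via w0Rw0]
6. ¬p2, w0   [¬→-rule on 5]
7. ¬p3, w0   [¬→-rule on 5]
8. ¬p3, w1   [◇-rule on 3: fresh world w1, w0Rw1]
9. ¬(¬p2 → p3), w1   [¬◇-rule on 4 via w0Rw1]
10. ¬p2, w1   [¬→-rule on 9]
Accessibility: w0Rw0, w0Rw1, w1Rw1
The negation has an open branch (countermodel exists).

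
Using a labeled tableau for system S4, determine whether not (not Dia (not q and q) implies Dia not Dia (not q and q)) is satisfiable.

Unsatisfiable (every branch closes)

1. not (not Dia (not q and q) implies Dia not Dia (not q and q)), 0
2. not Dia (not q and q), 0
3. not Dia not Dia (not q and q), 0
4. not (not q and q), 0
5. Dia (not q and q), 0
6. not q, 0
7. not q and q, 1
8. not q, 1
9. q, 1
Accessibility: 0R0, 0R1, 1R1
Branch closes: q and not q both at 1.
All branches of the tableau close; one closing branch shown above.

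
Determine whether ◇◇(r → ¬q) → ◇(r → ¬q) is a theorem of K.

Tableau for the negation ¬(◇◇(r → ¬q) → ◇(r → ¬q)):
1. ¬(◇◇(r → ¬q) → ◇(r → ¬q)), u
2. ◇◇(r → ¬q), u
3. ¬◇(r → ¬q), u
4. ◇(r → ¬q), v
5. ¬(r → ¬q), v
6. r, v
7. q, v
8. r → ¬q, w
9. ¬q, w
Accessibility: uRv, vRw
The negation has an open branch (countermodel exists).

Not valid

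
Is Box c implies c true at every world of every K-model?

Invalid (countermodel exists)

Tableau for the negation not (Box c implies c):
1. not (Box c implies c), w0
2. Box c, w0
3. not c, w0
The negation has an open branch (countermodel exists).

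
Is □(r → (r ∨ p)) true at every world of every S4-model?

Tableau for the negation ¬□(r → (r ∨ p)):
1. ¬□(r → (r ∨ p)), u
2. ¬(r → (r ∨ p)), v
3. r, v
4. ¬(r ∨ p), v
5. ¬r, v
6. ¬p, v
Accessibility: uRu, uRv, vRv
Branch closes: r and ¬r both at v.
Every branch of the negation's tableau closes; the branch above is one of them.

Valid in S4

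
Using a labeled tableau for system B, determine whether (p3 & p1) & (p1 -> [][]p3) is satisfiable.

Yes, satisfiable

1. (p3 & p1) & (p1 -> [][]p3), w0
2. p3 & p1, w0
3. p1 -> [][]p3, w0
4. p3, w0
5. p1, w0
6. [][]p3, w0
7. []p3, w0
Accessibility: w0Rw0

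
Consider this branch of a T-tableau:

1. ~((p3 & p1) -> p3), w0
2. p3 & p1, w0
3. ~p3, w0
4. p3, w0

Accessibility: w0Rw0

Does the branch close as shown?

Both p3 and ~p3 appear at w0.

Closed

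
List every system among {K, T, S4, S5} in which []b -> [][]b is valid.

S4-tableau for the negation ~([]b -> [][]b):
1. ~([]b -> [][]b), u
2. []b, u
3. ~[][]b, u
4. b, u
5. ~[]b, v
6. b, v
7. ~b, w
8. b, w
Accessibility: uRu, uRv, uRw, vRv, vRw, wRw
Branch closes: b and ~b both at w.
Every branch closes (one shown): valid in S4, hence also in S5 (every theorem of S4 is a theorem of S5).
T-tableau for the negation ~([]b -> [][]b):
1. ~([]b -> [][]b), u
2. []b, u
3. ~[][]b, u
4. b, u
5. ~[]b, v
6. b, v
7. ~b, w
Accessibility: uRu, uRv, vRv, vRw, wRw
Complete open branch: countermodel on a T-frame, so not valid in T, nor in K (the same frame is also a K-frame).

S4, S5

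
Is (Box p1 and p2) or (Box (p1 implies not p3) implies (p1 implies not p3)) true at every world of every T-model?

Tableau for the negation not ((Box p1 and p2) or (Box (p1 implies not p3) implies (p1 implies not p3))):
1. not ((Box p1 and p2) or (Box (p1 implies not p3) implies (p1 implies not p3))), u
2. not (Box p1 and p2), u
3. not (Box (p1 implies not p3) implies (p1 implies not p3)), u
4. Box (p1 implies not p3), u
5. not (p1 implies not p3), u
6. p1, u
7. p3, u
8. p1 implies not p3, u
9. not p2, u
10. not p3, u
Accessibility: uRu
Branch closes: p3 and not p3 both at u.
Every branch of the negation's tableau closes; the branch above is one of them.

Valid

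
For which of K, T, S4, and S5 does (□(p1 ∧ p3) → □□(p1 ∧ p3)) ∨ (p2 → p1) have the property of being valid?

K-tableau for the negation ¬((□(p1 ∧ p3) → □□(p1 ∧ p3)) ∨ (p2 → p1)):
1. ¬((□(p1 ∧ p3) → □□(p1 ∧ p3)) ∨ (p2 → p1)), 0
2. ¬(□(p1 ∧ p3) → □□(p1 ∧ p3)), 0   [¬∨-rule on 1]
3. ¬(p2 → p1), 0   [¬∨-rule on 1]
4. □(p1 ∧ p3), 0   [¬→-rule on 2]
5. ¬□□(p1 ∧ p3), 0   [¬→-rule on 2]
6. p2, 0   [¬→-rule on 3]
7. ¬p1, 0   [¬→-rule on 3]
8. ¬□(p1 ∧ p3), 1   [¬□-rule on 5: fresh world 1, 0R1]
9. p1 ∧ p3, 1   [□-rule on 4 via 0R1]
10. p1, 1   [∧-rule on 9]
11. p3, 1   [∧-rule on 9]
12. ¬(p1 ∧ p3), 2   [¬□-rule on 8: fresh world 2, 1R2]
13. ¬p3, 2   [¬∧-rule on 12 (branches; this branch)]
Accessibility: 0R1, 1R2
Complete open branch: countermodel on a K-frame, so not valid in K.
T-tableau for the negation ¬((□(p1 ∧ p3) → □□(p1 ∧ p3)) ∨ (p2 → p1)):
1. ¬((□(p1 ∧ p3) → □□(p1 ∧ p3)) ∨ (p2 → p1)), 0
2. ¬(□(p1 ∧ p3) → □□(p1 ∧ p3)), 0   [¬∨-rule on 1]
3. ¬(p2 → p1), 0   [¬∨-rule on 1]
4. □(p1 ∧ p3), 0   [¬→-rule on 2]
5. ¬□□(p1 ∧ p3), 0   [¬→-rule on 2]
6. p2, 0   [¬→-rule on 3]
7. ¬p1, 0   [¬→-rule on 3]
8. p1 ∧ p3, 0   [□-rule on 4 via 0R0]
9. p1, 0   [∧-rule on 8]
10. p3, 0   [∧-rule on 8]
Accessibility: 0R0
Branch closes: p1 and ¬p1 both at 0.
Every branch closes (one shown): valid in T, hence also in S4, S5 (every theorem of T is a theorem of S4 and S5).

T, S4, S5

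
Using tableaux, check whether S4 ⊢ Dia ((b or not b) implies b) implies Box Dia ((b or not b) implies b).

Invalid (countermodel exists)

Tableau for the negation not (Dia ((b or not b) implies b) implies Box Dia ((b or not b) implies b)):
1. not (Dia ((b or not b) implies b) implies Box Dia ((b or not b) implies b)), w0
2. Dia ((b or not b) implies b), w0
3. not Box Dia ((b or not b) implies b), w0
4. (b or not b) implies b, w1
5. b, w1
6. not Dia ((b or not b) implies b), w2
7. not ((b or not b) implies b), w2
8. b or not b, w2
9. not b, w2
Accessibility: w0Rw0, w0Rw1, w0Rw2, w1Rw1, w2Rw2
The negation has an open branch (countermodel exists).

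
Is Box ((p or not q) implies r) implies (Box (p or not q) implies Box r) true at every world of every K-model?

Valid in K

Tableau for the negation not (Box ((p or not q) implies r) implies (Box (p or not q) implies Box r)):
1. not (Box ((p or not q) implies r) implies (Box (p or not q) implies Box r)), u
2. Box ((p or not q) implies r), u   [neg-implies-rule on 1]
3. not (Box (p or not q) implies Box r), u   [neg-implies-rule on 1]
4. Box (p or not q), u   [neg-implies-rule on 3]
5. not Box r, u   [neg-implies-rule on 3]
6. not r, v   [neg-Box-rule on 5: fresh world v, uRv]
7. (p or not q) implies r, v   [Box-rule on 2 via uRv]
8. p or not q, v   [Box-rule on 4 via uRv]
9. not (p or not q), v   [implies-rule on 7 (branches; this branch)]
10. not p, v   [neg-or-rule on 9]
11. q, v   [neg-or-rule on 9]
12. not q, v   [or-rule on 8 (branches; this branch)]
Accessibility: uRv
Branch closes: q and not q both at v.
All branches of the negation close; one closing branch shown above.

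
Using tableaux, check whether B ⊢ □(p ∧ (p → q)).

Tableau for the negation ¬□(p ∧ (p → q)):
1. ¬□(p ∧ (p → q)), u
2. ¬(p ∧ (p → q)), v
3. ¬(p → q), v
4. p, v
5. ¬q, v
Accessibility: uRu, uRv, vRu, vRv
The negation has an open branch (countermodel exists).

Invalid (countermodel exists)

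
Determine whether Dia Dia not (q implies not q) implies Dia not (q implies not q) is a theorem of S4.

Tableau for the negation not (Dia Dia not (q implies not q) implies Dia not (q implies not q)):
1. not (Dia Dia not (q implies not q) implies Dia not (q implies not q)), u
2. Dia Dia not (q implies not q), u   [neg-implies-rule on 1]
3. not Dia not (q implies not q), u   [neg-implies-rule on 1]
4. q implies not q, u   [neg-Dia-rule on 3 via uRu]
5. not q, u   [implies-rule on 4 (branches; this branch)]
6. Dia not (q implies not q), v   [Dia-rule on 2: fresh world v, uRv]
7. q implies not q, v   [neg-Dia-rule on 3 via uRv]
8. not q, v   [implies-rule on 7 (branches; this branch)]
9. not (q implies not q), w   [Dia-rule on 6: fresh world w, vRw]
10. q, w   [neg-implies-rule on 9]
11. q implies not q, w   [neg-Dia-rule on 3 via uRw]
12. not q, w   [implies-rule on 11 (branches; this branch)]
Accessibility: uRu, uRv, uRw, vRv, vRw, wRw
Branch closes: q and not q both at w.
Every branch of the negation's tableau closes; the branch above is one of them.

Valid in S4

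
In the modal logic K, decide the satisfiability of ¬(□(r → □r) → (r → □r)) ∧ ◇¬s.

1. ¬(□(r → □r) → (r → □r)) ∧ ◇¬s, 0
2. ¬(□(r → □r) → (r → □r)), 0   [∧-rule on 1]
3. ◇¬s, 0   [∧-rule on 1]
4. □(r → □r), 0   [¬→-rule on 2]
5. ¬(r → □r), 0   [¬→-rule on 2]
6. r, 0   [¬→-rule on 5]
7. ¬□r, 0   [¬→-rule on 5]
8. ¬s, 1   [◇-rule on 3: fresh world 1, 0R1]
9. r → □r, 1   [□-rule on 4 via 0R1]
10. □r, 1   [→-rule on 9 (branches; this branch)]
11. ¬r, 2   [¬□-rule on 7: fresh world 2, 0R2]
12. r → □r, 2   [□-rule on 4 via 0R2]
13. □r, 2   [→-rule on 12 (branches; this branch)]
Accessibility: 0R1, 0R2

Satisfiable (open branch found)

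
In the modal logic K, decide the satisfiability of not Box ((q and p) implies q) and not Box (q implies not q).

No, unsatisfiable

1. not Box ((q and p) implies q) and not Box (q implies not q), u
2. not Box ((q and p) implies q), u   [and-rule on 1]
3. not Box (q implies not q), u   [and-rule on 1]
4. not ((q and p) implies q), v   [neg-Box-rule on 2: fresh world v, uRv]
5. q and p, v   [neg-implies-rule on 4]
6. not q, v   [neg-implies-rule on 4]
7. q, v   [and-rule on 5]
8. p, v   [and-rule on 5]
Accessibility: uRv
Branch closes: q and not q both at v.
Every branch closes; the branch above is one of them.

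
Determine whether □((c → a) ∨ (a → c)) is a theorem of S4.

Tableau for the negation ¬□((c → a) ∨ (a → c)):
1. ¬□((c → a) ∨ (a → c)), 0
2. ¬((c → a) ∨ (a → c)), 1
3. ¬(c → a), 1
4. ¬(a → c), 1
5. c, 1
6. ¬a, 1
7. a, 1
8. ¬c, 1
Accessibility: 0R0, 0R1, 1R1
Branch closes: a and ¬a both at 1.
Every branch of the negation's tableau closes; the branch above is one of them.

Valid in S4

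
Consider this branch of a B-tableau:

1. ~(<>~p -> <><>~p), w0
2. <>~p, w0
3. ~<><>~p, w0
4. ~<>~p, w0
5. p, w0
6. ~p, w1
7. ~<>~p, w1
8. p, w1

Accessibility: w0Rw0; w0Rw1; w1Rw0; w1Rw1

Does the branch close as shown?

Closed

Both p and ~p appear at w1.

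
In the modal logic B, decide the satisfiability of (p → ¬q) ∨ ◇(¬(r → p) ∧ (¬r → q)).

Satisfiable

1. (p → ¬q) ∨ ◇(¬(r → p) ∧ (¬r → q)), 0
2. ◇(¬(r → p) ∧ (¬r → q)), 0
3. ¬(r → p) ∧ (¬r → q), 1
4. ¬(r → p), 1
5. ¬r → q, 1
6. r, 1
7. ¬p, 1
8. q, 1
Accessibility: 0R0, 0R1, 1R0, 1R1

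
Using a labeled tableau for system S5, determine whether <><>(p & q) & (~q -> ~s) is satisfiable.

1. <><>(p & q) & (~q -> ~s), u
2. <><>(p & q), u
3. ~q -> ~s, u
4. ~s, u
5. <>(p & q), v
6. p & q, w
7. p, w
8. q, w
Accessibility: uRu, uRv, uRw, vRu, vRv, vRw, wRu, wRv, wRw

Yes, satisfiable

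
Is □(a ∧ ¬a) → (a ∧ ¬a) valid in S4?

Tableau for the negation ¬(□(a ∧ ¬a) → (a ∧ ¬a)):
1. ¬(□(a ∧ ¬a) → (a ∧ ¬a)), w0
2. □(a ∧ ¬a), w0
3. ¬(a ∧ ¬a), w0
4. a ∧ ¬a, w0
5. a, w0
6. ¬a, w0
Accessibility: w0Rw0
Branch closes: a and ¬a both at w0.
Every branch of the negation's tableau closes; the branch above is one of them.

Valid in S4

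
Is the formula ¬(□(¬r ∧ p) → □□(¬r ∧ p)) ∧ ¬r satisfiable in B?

Yes, satisfiable

1. ¬(□(¬r ∧ p) → □□(¬r ∧ p)) ∧ ¬r, w0
2. ¬(□(¬r ∧ p) → □□(¬r ∧ p)), w0
3. ¬r, w0
4. □(¬r ∧ p), w0
5. ¬□□(¬r ∧ p), w0
6. ¬r ∧ p, w0
7. p, w0
8. ¬□(¬r ∧ p), w1
9. ¬r ∧ p, w1
10. ¬r, w1
11. p, w1
12. ¬(¬r ∧ p), w2
13. ¬p, w2
Accessibility: w0Rw0, w0Rw1, w1Rw0, w1Rw1, w1Rw2, w2Rw1, w2Rw2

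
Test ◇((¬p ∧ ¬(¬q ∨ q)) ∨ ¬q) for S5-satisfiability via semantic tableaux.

1. ◇((¬p ∧ ¬(¬q ∨ q)) ∨ ¬q), u
2. (¬p ∧ ¬(¬q ∨ q)) ∨ ¬q, v
3. ¬q, v
Accessibility: uRu, uRv, vRu, vRv

Satisfiable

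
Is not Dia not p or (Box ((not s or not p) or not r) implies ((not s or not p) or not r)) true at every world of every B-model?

Yes, valid

Tableau for the negation not (not Dia not p or (Box ((not s or not p) or not r) implies ((not s or not p) or not r))):
1. not (not Dia not p or (Box ((not s or not p) or not r) implies ((not s or not p) or not r))), w0
2. Dia not p, w0
3. not (Box ((not s or not p) or not r) implies ((not s or not p) or not r)), w0
4. Box ((not s or not p) or not r), w0
5. not ((not s or not p) or not r), w0
6. not (not s or not p), w0
7. r, w0
8. s, w0
9. p, w0
10. (not s or not p) or not r, w0
11. not s or not p, w0
12. not p, w0
Accessibility: w0Rw0
Branch closes: p and not p both at w0.
Every branch of the negation's tableau closes; the branch above is one of them.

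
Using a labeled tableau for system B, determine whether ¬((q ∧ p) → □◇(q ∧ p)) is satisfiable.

1. ¬((q ∧ p) → □◇(q ∧ p)), 0
2. q ∧ p, 0
3. ¬□◇(q ∧ p), 0
4. q, 0
5. p, 0
6. ¬◇(q ∧ p), 1
7. ¬(q ∧ p), 0
8. ¬(q ∧ p), 1
9. ¬p, 0
Accessibility: 0R0, 0R1, 1R0, 1R1
Branch closes: p and ¬p both at 0.
All branches of the tableau close; one closing branch shown above.

Unsatisfiable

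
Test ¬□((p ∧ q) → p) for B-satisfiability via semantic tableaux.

No, unsatisfiable

1. ¬□((p ∧ q) → p), u
2. ¬((p ∧ q) → p), v
3. p ∧ q, v
4. ¬p, v
5. p, v
6. q, v
Accessibility: uRu, uRv, vRu, vRv
Branch closes: p and ¬p both at v.
(One branch shown.) All branches close.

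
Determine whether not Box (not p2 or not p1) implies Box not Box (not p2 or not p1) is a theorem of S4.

Tableau for the negation not (not Box (not p2 or not p1) implies Box not Box (not p2 or not p1)):
1. not (not Box (not p2 or not p1) implies Box not Box (not p2 or not p1)), 0
2. not Box (not p2 or not p1), 0   [neg-implies-rule on 1]
3. not Box not Box (not p2 or not p1), 0   [neg-implies-rule on 1]
4. not (not p2 or not p1), 1   [neg-Box-rule on 2: fresh world 1, 0R1]
5. p2, 1   [neg-or-rule on 4]
6. p1, 1   [neg-or-rule on 4]
7. Box (not p2 or not p1), 2   [neg-Box-rule on 3: fresh world 2, 0R2]
8. not p2 or not p1, 2   [Box-rule on 7 via 2R2]
9. not p1, 2   [or-rule on 8 (branches; this branch)]
Accessibility: 0R0, 0R1, 0R2, 1R1, 2R2
The negation has an open branch (countermodel exists).

Invalid (countermodel exists)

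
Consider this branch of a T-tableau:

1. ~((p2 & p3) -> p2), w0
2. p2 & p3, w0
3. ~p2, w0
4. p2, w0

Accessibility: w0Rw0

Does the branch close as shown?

Both p2 and ~p2 appear at w0.

Yes, closed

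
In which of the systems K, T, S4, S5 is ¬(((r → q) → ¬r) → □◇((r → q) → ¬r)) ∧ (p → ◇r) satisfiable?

S4-tableau for the formula:
1. ¬(((r → q) → ¬r) → □◇((r → q) → ¬r)) ∧ (p → ◇r), u
2. ¬(((r → q) → ¬r) → □◇((r → q) → ¬r)), u
3. p → ◇r, u
4. (r → q) → ¬r, u
5. ¬□◇((r → q) → ¬r), u
6. ◇r, u
7. ¬r, u
8. ¬◇((r → q) → ¬r), v
9. ¬((r → q) → ¬r), v
10. r → q, v
11. r, v
12. q, v
13. r, w
Accessibility: uRu, uRv, uRw, vRv, wRw
Complete open branch: satisfiable in S4, hence also in K, T (this S4-model is also a K-model and a T-model).
S5-tableau for the formula:
1. ¬(((r → q) → ¬r) → □◇((r → q) → ¬r)) ∧ (p → ◇r), u
2. ¬(((r → q) → ¬r) → □◇((r → q) → ¬r)), u
3. p → ◇r, u
4. (r → q) → ¬r, u
5. ¬□◇((r → q) → ¬r), u
6. ◇r, u
7. ¬(r → q), u
8. r, u
9. ¬q, u
10. ¬◇((r → q) → ¬r), v
11. ¬((r → q) → ¬r), u
12. r → q, u
13. ¬((r → q) → ¬r), v
14. r → q, v
15. r, v
16. q, u
Accessibility: uRu, uRv, vRu, vRv
Branch closes: q and ¬q both at u.
Every branch closes (one shown): unsatisfiable in S5.

K, T, S4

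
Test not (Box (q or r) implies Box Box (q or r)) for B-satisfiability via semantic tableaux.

Yes, satisfiable

1. not (Box (q or r) implies Box Box (q or r)), w0
2. Box (q or r), w0   [neg-implies-rule on 1]
3. not Box Box (q or r), w0   [neg-implies-rule on 1]
4. q or r, w0   [Box-rule on 2 via w0Rw0]
5. r, w0   [or-rule on 4 (branches; this branch)]
6. not Box (q or r), w1   [neg-Box-rule on 3: fresh world w1, w0Rw1]
7. q or r, w1   [Box-rule on 2 via w0Rw1]
8. r, w1   [or-rule on 7 (branches; this branch)]
9. not (q or r), w2   [neg-Box-rule on 6: fresh world w2, w1Rw2]
10. not q, w2   [neg-or-rule on 9]
11. not r, w2   [neg-or-rule on 9]
Accessibility: w0Rw0, w0Rw1, w1Rw0, w1Rw1, w1Rw2, w2Rw1, w2Rw2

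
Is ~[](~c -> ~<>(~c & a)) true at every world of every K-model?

Not valid

Tableau for the negation [](~c -> ~<>(~c & a)):
1. [](~c -> ~<>(~c & a)), 0
The negation has an open branch (countermodel exists).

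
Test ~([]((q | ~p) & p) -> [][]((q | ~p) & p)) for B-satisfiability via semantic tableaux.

1. ~([]((q | ~p) & p) -> [][]((q | ~p) & p)), 0
2. []((q | ~p) & p), 0
3. ~[][]((q | ~p) & p), 0
4. (q | ~p) & p, 0
5. q | ~p, 0
6. p, 0
7. q, 0
8. ~[]((q | ~p) & p), 1
9. (q | ~p) & p, 1
10. q | ~p, 1
11. p, 1
12. q, 1
13. ~((q | ~p) & p), 2
14. ~p, 2
Accessibility: 0R0, 0R1, 1R0, 1R1, 1R2, 2R1, 2R2

Satisfiable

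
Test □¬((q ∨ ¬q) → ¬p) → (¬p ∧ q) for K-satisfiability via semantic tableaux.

1. □¬((q ∨ ¬q) → ¬p) → (¬p ∧ q), 0
2. ¬p ∧ q, 0
3. ¬p, 0
4. q, 0

Satisfiable (open branch found)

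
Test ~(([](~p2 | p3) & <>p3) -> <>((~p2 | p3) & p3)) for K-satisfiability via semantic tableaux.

1. ~(([](~p2 | p3) & <>p3) -> <>((~p2 | p3) & p3)), u
2. [](~p2 | p3) & <>p3, u   [~->-rule on 1]
3. ~<>((~p2 | p3) & p3), u   [~->-rule on 1]
4. [](~p2 | p3), u   [&-rule on 2]
5. <>p3, u   [&-rule on 2]
6. p3, v   [<>-rule on 5: fresh world v, uRv]
7. ~((~p2 | p3) & p3), v   [~<>-rule on 3 via uRv]
8. ~p2 | p3, v   [[]-rule on 4 via uRv]
9. ~(~p2 | p3), v   [~&-rule on 7 (branches; this branch)]
10. p2, v   [~|-rule on 9]
11. ~p3, v   [~|-rule on 9]
Accessibility: uRv
Branch closes: p3 and ~p3 both at v.
Every branch closes; the branch above is one of them.

Unsatisfiable (every branch closes)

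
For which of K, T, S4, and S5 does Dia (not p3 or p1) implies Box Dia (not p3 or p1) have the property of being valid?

S4-tableau for the negation not (Dia (not p3 or p1) implies Box Dia (not p3 or p1)):
1. not (Dia (not p3 or p1) implies Box Dia (not p3 or p1)), 0
2. Dia (not p3 or p1), 0   [neg-implies-rule on 1]
3. not Box Dia (not p3 or p1), 0   [neg-implies-rule on 1]
4. not p3 or p1, 1   [Dia-rule on 2: fresh world 1, 0R1]
5. p1, 1   [or-rule on 4 (branches; this branch)]
6. not Dia (not p3 or p1), 2   [neg-Box-rule on 3: fresh world 2, 0R2]
7. not (not p3 or p1), 2   [neg-Dia-rule on 6 via 2R2]
8. p3, 2   [neg-or-rule on 7]
9. not p1, 2   [neg-or-rule on 7]
Accessibility: 0R0, 0R1, 0R2, 1R1, 2R2
Complete open branch: countermodel on an S4-frame, so not valid in S4, nor in K, T (the same frame is also a K-frame and a T-frame).
S5-tableau for the negation not (Dia (not p3 or p1) implies Box Dia (not p3 or p1)):
1. not (Dia (not p3 or p1) implies Box Dia (not p3 or p1)), 0
2. Dia (not p3 or p1), 0   [neg-implies-rule on 1]
3. not Box Dia (not p3 or p1), 0   [neg-implies-rule on 1]
4. not p3 or p1, 1   [Dia-rule on 2: fresh world 1, 0R1]
5. p1, 1   [or-rule on 4 (branches; this branch)]
6. not Dia (not p3 or p1), 2   [neg-Box-rule on 3: fresh world 2, 0R2]
7. not (not p3 or p1), 0   [neg-Dia-rule on 6 via 2R0]
8. p3, 0   [neg-or-rule on 7]
9. not p1, 0   [neg-or-rule on 7]
10. not (not p3 or p1), 1   [neg-Dia-rule on 6 via 2R1]
11. p3, 1   [neg-or-rule on 10]
12. not p1, 1   [neg-or-rule on 10]
Accessibility: 0R0, 0R1, 0R2, 1R0, 1R1, 1R2, 2R0, 2R1, 2R2
Branch closes: p1 and not p1 both at 1.
Every branch closes (one shown): valid in S5.

S5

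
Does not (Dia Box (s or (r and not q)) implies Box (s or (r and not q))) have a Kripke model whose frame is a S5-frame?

1. not (Dia Box (s or (r and not q)) implies Box (s or (r and not q))), w0
2. Dia Box (s or (r and not q)), w0
3. not Box (s or (r and not q)), w0
4. Box (s or (r and not q)), w1
5. s or (r and not q), w0
6. s or (r and not q), w1
7. r and not q, w0
8. r, w0
9. not q, w0
10. r and not q, w1
11. r, w1
12. not q, w1
13. not (s or (r and not q)), w2
14. not s, w2
15. not (r and not q), w2
16. s or (r and not q), w2
17. q, w2
18. r and not q, w2
19. r, w2
20. not q, w2
Accessibility: w0Rw0, w0Rw1, w0Rw2, w1Rw0, w1Rw1, w1Rw2, w2Rw0, w2Rw1, w2Rw2
Branch closes: q and not q both at w2.
All branches of the tableau close; one closing branch shown above.

No, unsatisfiable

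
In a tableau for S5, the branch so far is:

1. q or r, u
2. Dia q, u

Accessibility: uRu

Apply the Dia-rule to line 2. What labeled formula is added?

a fresh world v with uRv, and q at v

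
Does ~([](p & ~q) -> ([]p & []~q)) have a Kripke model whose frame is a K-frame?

1. ~([](p & ~q) -> ([]p & []~q)), w0
2. [](p & ~q), w0
3. ~([]p & []~q), w0
4. ~[]~q, w0
5. q, w1
6. p & ~q, w1
7. p, w1
8. ~q, w1
Accessibility: w0Rw1
Branch closes: q and ~q both at w1.
Every branch closes; the branch above is one of them.

Unsatisfiable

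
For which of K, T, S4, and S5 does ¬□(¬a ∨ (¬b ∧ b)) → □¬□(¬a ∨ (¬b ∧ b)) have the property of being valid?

S5-tableau for the negation ¬(¬□(¬a ∨ (¬b ∧ b)) → □¬□(¬a ∨ (¬b ∧ b))):
1. ¬(¬□(¬a ∨ (¬b ∧ b)) → □¬□(¬a ∨ (¬b ∧ b))), 0
2. ¬□(¬a ∨ (¬b ∧ b)), 0   [¬→-rule on 1]
3. ¬□¬□(¬a ∨ (¬b ∧ b)), 0   [¬→-rule on 1]
4. ¬(¬a ∨ (¬b ∧ b)), 1   [¬□-rule on 2: fresh world 1, 0R1]
5. a, 1   [¬∨-rule on 4]
6. ¬(¬b ∧ b), 1   [¬∨-rule on 4]
7. ¬b, 1   [¬∧-rule on 6 (branches; this branch)]
8. □(¬a ∨ (¬b ∧ b)), 2   [¬□-rule on 3: fresh world 2, 0R2]
9. ¬a ∨ (¬b ∧ b), 0   [□-rule on 8 via 2R0]
10. ¬a ∨ (¬b ∧ b), 1   [□-rule on 8 via 2R1]
11. ¬a ∨ (¬b ∧ b), 2   [□-rule on 8 via 2R2]
12. ¬a, 0   [∨-rule on 9 (branches; this branch)]
13. ¬b ∧ b, 1   [∨-rule on 10 (branches; this branch)]
14. b, 1   [∧-rule on 13]
Accessibility: 0R0, 0R1, 0R2, 1R0, 1R1, 1R2, 2R0, 2R1, 2R2
Branch closes: b and ¬b both at 1.
Every branch closes (one shown): valid in S5.
S4-tableau for the negation ¬(¬□(¬a ∨ (¬b ∧ b)) → □¬□(¬a ∨ (¬b ∧ b))):
1. ¬(¬□(¬a ∨ (¬b ∧ b)) → □¬□(¬a ∨ (¬b ∧ b))), 0
2. ¬□(¬a ∨ (¬b ∧ b)), 0   [¬→-rule on 1]
3. ¬□¬□(¬a ∨ (¬b ∧ b)), 0   [¬→-rule on 1]
4. ¬(¬a ∨ (¬b ∧ b)), 1   [¬□-rule on 2: fresh world 1, 0R1]
5. a, 1   [¬∨-rule on 4]
6. ¬(¬b ∧ b), 1   [¬∨-rule on 4]
7. ¬b, 1   [¬∧-rule on 6 (branches; this branch)]
8. □(¬a ∨ (¬b ∧ b)), 2   [¬□-rule on 3: fresh world 2, 0R2]
9. ¬a ∨ (¬b ∧ b), 2   [□-rule on 8 via 2R2]
10. ¬a, 2   [∨-rule on 9 (branches; this branch)]
Accessibility: 0R0, 0R1, 0R2, 1R1, 2R2
Complete open branch: countermodel on an S4-frame, so not valid in S4, nor in K, T (the same frame is also a K-frame and a T-frame).

S5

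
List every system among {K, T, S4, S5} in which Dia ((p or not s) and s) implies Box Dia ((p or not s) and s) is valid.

S4-tableau for the negation not (Dia ((p or not s) and s) implies Box Dia ((p or not s) and s)):
1. not (Dia ((p or not s) and s) implies Box Dia ((p or not s) and s)), u
2. Dia ((p or not s) and s), u
3. not Box Dia ((p or not s) and s), u
4. (p or not s) and s, v
5. p or not s, v
6. s, v
7. p, v
8. not Dia ((p or not s) and s), w
9. not ((p or not s) and s), w
10. not s, w
Accessibility: uRu, uRv, uRw, vRv, wRw
Complete open branch: countermodel on an S4-frame, so not valid in S4, nor in K, T (the same frame is also a K-frame and a T-frame).
S5-tableau for the negation not (Dia ((p or not s) and s) implies Box Dia ((p or not s) and s)):
1. not (Dia ((p or not s) and s) implies Box Dia ((p or not s) and s)), u
2. Dia ((p or not s) and s), u
3. not Box Dia ((p or not s) and s), u
4. (p or not s) and s, v
5. p or not s, v
6. s, v
7. p, v
8. not Dia ((p or not s) and s), w
9. not ((p or not s) and s), u
10. not ((p or not s) and s), v
11. not ((p or not s) and s), w
12. not (p or not s), u
13. not p, u
14. s, u
15. not (p or not s), v
16. not p, v
Accessibility: uRu, uRv, uRw, vRu, vRv, vRw, wRu, wRv, wRw
Branch closes: p and not p both at v.
Every branch closes (one shown): valid in S5.

S5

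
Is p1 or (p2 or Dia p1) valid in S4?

Tableau for the negation not (p1 or (p2 or Dia p1)):
1. not (p1 or (p2 or Dia p1)), u
2. not p1, u
3. not (p2 or Dia p1), u
4. not p2, u
5. not Dia p1, u
Accessibility: uRu
The negation has an open branch (countermodel exists).

Invalid (countermodel exists)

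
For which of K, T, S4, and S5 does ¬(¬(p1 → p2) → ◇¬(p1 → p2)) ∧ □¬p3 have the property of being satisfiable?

K

K-tableau for the formula:
1. ¬(¬(p1 → p2) → ◇¬(p1 → p2)) ∧ □¬p3, 0
2. ¬(¬(p1 → p2) → ◇¬(p1 → p2)), 0   [∧-rule on 1]
3. □¬p3, 0   [∧-rule on 1]
4. ¬(p1 → p2), 0   [¬→-rule on 2]
5. ¬◇¬(p1 → p2), 0   [¬→-rule on 2]
6. p1, 0   [¬→-rule on 4]
7. ¬p2, 0   [¬→-rule on 4]
Complete open branch: satisfiable in K.
T-tableau for the formula:
1. ¬(¬(p1 → p2) → ◇¬(p1 → p2)) ∧ □¬p3, 0
2. ¬(¬(p1 → p2) → ◇¬(p1 → p2)), 0   [∧-rule on 1]
3. □¬p3, 0   [∧-rule on 1]
4. ¬(p1 → p2), 0   [¬→-rule on 2]
5. ¬◇¬(p1 → p2), 0   [¬→-rule on 2]
6. p1, 0   [¬→-rule on 4]
7. ¬p2, 0   [¬→-rule on 4]
8. ¬p3, 0   [□-rule on 3 via 0R0]
9. p1 → p2, 0   [¬◇-rule on 5 via 0R0]
10. p2, 0   [→-rule on 9 (branches; this branch)]
Accessibility: 0R0
Branch closes: p2 and ¬p2 both at 0.
Every branch closes (one shown): unsatisfiable in T, hence also in S4, S5 (every S4/S5-frame is a T-frame).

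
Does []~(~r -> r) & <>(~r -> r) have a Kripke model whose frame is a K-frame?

Unsatisfiable

1. []~(~r -> r) & <>(~r -> r), 0
2. []~(~r -> r), 0
3. <>(~r -> r), 0
4. ~r -> r, 1
5. ~(~r -> r), 1
6. ~r, 1
7. r, 1
Accessibility: 0R1
Branch closes: r and ~r both at 1.
(One branch shown.) All branches close.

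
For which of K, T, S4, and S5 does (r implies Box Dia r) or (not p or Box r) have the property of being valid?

S5-tableau for the negation not ((r implies Box Dia r) or (not p or Box r)):
1. not ((r implies Box Dia r) or (not p or Box r)), 0
2. not (r implies Box Dia r), 0
3. not (not p or Box r), 0
4. r, 0
5. not Box Dia r, 0
6. p, 0
7. not Box r, 0
8. not Dia r, 1
9. not r, 0
Accessibility: 0R0, 0R1, 1R0, 1R1
Branch closes: r and not r both at 0.
Every branch closes (one shown): valid in S5.
S4-tableau for the negation not ((r implies Box Dia r) or (not p or Box r)):
1. not ((r implies Box Dia r) or (not p or Box r)), 0
2. not (r implies Box Dia r), 0
3. not (not p or Box r), 0
4. r, 0
5. not Box Dia r, 0
6. p, 0
7. not Box r, 0
8. not Dia r, 1
9. not r, 1
10. not r, 2
Accessibility: 0R0, 0R1, 0R2, 1R1, 2R2
Complete open branch: countermodel on an S4-frame, so not valid in S4, nor in K, T (the same frame is also a K-frame and a T-frame).

S5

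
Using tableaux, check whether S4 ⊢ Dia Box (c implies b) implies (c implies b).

Not valid

Tableau for the negation not (Dia Box (c implies b) implies (c implies b)):
1. not (Dia Box (c implies b) implies (c implies b)), w0
2. Dia Box (c implies b), w0   [neg-implies-rule on 1]
3. not (c implies b), w0   [neg-implies-rule on 1]
4. c, w0   [neg-implies-rule on 3]
5. not b, w0   [neg-implies-rule on 3]
6. Box (c implies b), w1   [Dia-rule on 2: fresh world w1, w0Rw1]
7. c implies b, w1   [Box-rule on 6 via w1Rw1]
8. b, w1   [implies-rule on 7 (branches; this branch)]
Accessibility: w0Rw0, w0Rw1, w1Rw1
The negation has an open branch (countermodel exists).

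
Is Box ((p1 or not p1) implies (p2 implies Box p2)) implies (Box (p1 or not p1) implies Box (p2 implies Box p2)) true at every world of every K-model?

Yes, valid

Tableau for the negation not (Box ((p1 or not p1) implies (p2 implies Box p2)) implies (Box (p1 or not p1) implies Box (p2 implies Box p2))):
1. not (Box ((p1 or not p1) implies (p2 implies Box p2)) implies (Box (p1 or not p1) implies Box (p2 implies Box p2))), w0
2. Box ((p1 or not p1) implies (p2 implies Box p2)), w0
3. not (Box (p1 or not p1) implies Box (p2 implies Box p2)), w0
4. Box (p1 or not p1), w0
5. not Box (p2 implies Box p2), w0
6. not (p2 implies Box p2), w1
7. p2, w1
8. not Box p2, w1
9. (p1 or not p1) implies (p2 implies Box p2), w1
10. p1 or not p1, w1
11. p2 implies Box p2, w1
12. not p1, w1
13. Box p2, w1
14. not p2, w2
15. p2, w2
Accessibility: w0Rw1, w1Rw2
Branch closes: p2 and not p2 both at w2.
All branches of the negation close; one closing branch shown above.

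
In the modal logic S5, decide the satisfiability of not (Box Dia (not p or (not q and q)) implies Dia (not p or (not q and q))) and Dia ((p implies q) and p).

Unsatisfiable (every branch closes)

1. not (Box Dia (not p or (not q and q)) implies Dia (not p or (not q and q))) and Dia ((p implies q) and p), 0
2. not (Box Dia (not p or (not q and q)) implies Dia (not p or (not q and q))), 0
3. Dia ((p implies q) and p), 0
4. Box Dia (not p or (not q and q)), 0
5. not Dia (not p or (not q and q)), 0
6. Dia (not p or (not q and q)), 0
7. not (not p or (not q and q)), 0
8. p, 0
9. not (not q and q), 0
10. not q, 0
11. (p implies q) and p, 1
12. p implies q, 1
13. p, 1
14. Dia (not p or (not q and q)), 1
15. not (not p or (not q and q)), 1
16. not (not q and q), 1
17. q, 1
18. not p or (not q and q), 2
19. Dia (not p or (not q and q)), 2
20. not (not p or (not q and q)), 2
21. p, 2
22. not (not q and q), 2
23. not q and q, 2
24. not q, 2
25. q, 2
Accessibility: 0R0, 0R1, 0R2, 1R0, 1R1, 1R2, 2R0, 2R1, 2R2
Branch closes: q and not q both at 2.
All branches of the tableau close; one closing branch shown above.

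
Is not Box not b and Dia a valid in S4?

Invalid (countermodel exists)

Tableau for the negation not (not Box not b and Dia a):
1. not (not Box not b and Dia a), w0
2. not Dia a, w0   [neg-and-rule on 1 (branches; this branch)]
3. not a, w0   [neg-Dia-rule on 2 via w0Rw0]
Accessibility: w0Rw0
The negation has an open branch (countermodel exists).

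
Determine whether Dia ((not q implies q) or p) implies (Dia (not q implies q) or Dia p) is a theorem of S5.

Tableau for the negation not (Dia ((not q implies q) or p) implies (Dia (not q implies q) or Dia p)):
1. not (Dia ((not q implies q) or p) implies (Dia (not q implies q) or Dia p)), 0
2. Dia ((not q implies q) or p), 0
3. not (Dia (not q implies q) or Dia p), 0
4. not Dia (not q implies q), 0
5. not Dia p, 0
6. not (not q implies q), 0
7. not q, 0
8. not p, 0
9. (not q implies q) or p, 1
10. not (not q implies q), 1
11. not q, 1
12. not p, 1
13. not q implies q, 1
14. q, 1
Accessibility: 0R0, 0R1, 1R0, 1R1
Branch closes: q and not q both at 1.
Every branch of the negation's tableau closes; the branch above is one of them.

Valid in S5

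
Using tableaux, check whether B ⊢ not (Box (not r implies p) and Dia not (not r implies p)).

Tableau for the negation Box (not r implies p) and Dia not (not r implies p):
1. Box (not r implies p) and Dia not (not r implies p), 0
2. Box (not r implies p), 0   [and-rule on 1]
3. Dia not (not r implies p), 0   [and-rule on 1]
4. not r implies p, 0   [Box-rule on 2 via 0R0]
5. p, 0   [implies-rule on 4 (branches; this branch)]
6. not (not r implies p), 1   [Dia-rule on 3: fresh world 1, 0R1]
7. not r, 1   [neg-implies-rule on 6]
8. not p, 1   [neg-implies-rule on 6]
9. not r implies p, 1   [Box-rule on 2 via 0R1]
10. p, 1   [implies-rule on 9 (branches; this branch)]
Accessibility: 0R0, 0R1, 1R0, 1R1
Branch closes: p and not p both at 1.
All branches of the negation close; one closing branch shown above.

Valid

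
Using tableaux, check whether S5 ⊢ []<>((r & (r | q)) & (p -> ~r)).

Not valid

Tableau for the negation ~[]<>((r & (r | q)) & (p -> ~r)):
1. ~[]<>((r & (r | q)) & (p -> ~r)), 0
2. ~<>((r & (r | q)) & (p -> ~r)), 1
3. ~((r & (r | q)) & (p -> ~r)), 0
4. ~((r & (r | q)) & (p -> ~r)), 1
5. ~(p -> ~r), 0
6. p, 0
7. r, 0
8. ~(p -> ~r), 1
9. p, 1
10. r, 1
Accessibility: 0R0, 0R1, 1R0, 1R1
The negation has an open branch (countermodel exists).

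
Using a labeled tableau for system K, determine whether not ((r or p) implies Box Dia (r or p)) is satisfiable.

1. not ((r or p) implies Box Dia (r or p)), w0
2. r or p, w0
3. not Box Dia (r or p), w0
4. p, w0
5. not Dia (r or p), w1
Accessibility: w0Rw1

Satisfiable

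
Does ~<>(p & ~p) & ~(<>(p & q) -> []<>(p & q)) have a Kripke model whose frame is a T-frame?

1. ~<>(p & ~p) & ~(<>(p & q) -> []<>(p & q)), u
2. ~<>(p & ~p), u   [&-rule on 1]
3. ~(<>(p & q) -> []<>(p & q)), u   [&-rule on 1]
4. <>(p & q), u   [~->-rule on 3]
5. ~[]<>(p & q), u   [~->-rule on 3]
6. ~(p & ~p), u   [~<>-rule on 2 via uRu]
7. p, u   [~&-rule on 6 (branches; this branch)]
8. p & q, v   [<>-rule on 4: fresh world v, uRv]
9. p, v   [&-rule on 8]
10. q, v   [&-rule on 8]
11. ~(p & ~p), v   [~<>-rule on 2 via uRv]
12. ~<>(p & q), w   [~[]-rule on 5: fresh world w, uRw]
13. ~(p & ~p), w   [~<>-rule on 2 via uRw]
14. ~(p & q), w   [~<>-rule on 12 via wRw]
15. p, w   [~&-rule on 13 (branches; this branch)]
16. ~q, w   [~&-rule on 14 (branches; this branch)]
Accessibility: uRu, uRv, uRw, vRv, wRw

Satisfiable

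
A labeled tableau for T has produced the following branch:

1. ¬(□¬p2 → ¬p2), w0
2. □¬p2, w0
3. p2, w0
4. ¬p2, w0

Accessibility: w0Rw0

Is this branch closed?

Yes, closed

Both p2 and ¬p2 appear at w0.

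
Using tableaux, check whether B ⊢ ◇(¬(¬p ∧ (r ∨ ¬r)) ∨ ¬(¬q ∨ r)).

Invalid (countermodel exists)

Tableau for the negation ¬◇(¬(¬p ∧ (r ∨ ¬r)) ∨ ¬(¬q ∨ r)):
1. ¬◇(¬(¬p ∧ (r ∨ ¬r)) ∨ ¬(¬q ∨ r)), 0
2. ¬(¬(¬p ∧ (r ∨ ¬r)) ∨ ¬(¬q ∨ r)), 0   [¬◇-rule on 1 via 0R0]
3. ¬p ∧ (r ∨ ¬r), 0   [¬∨-rule on 2]
4. ¬q ∨ r, 0   [¬∨-rule on 2]
5. ¬p, 0   [∧-rule on 3]
6. r ∨ ¬r, 0   [∧-rule on 3]
7. r, 0   [∨-rule on 4 (branches; this branch)]
Accessibility: 0R0
The negation has an open branch (countermodel exists).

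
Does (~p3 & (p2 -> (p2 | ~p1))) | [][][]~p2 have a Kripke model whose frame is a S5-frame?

Satisfiable (open branch found)

1. (~p3 & (p2 -> (p2 | ~p1))) | [][][]~p2, 0
2. [][][]~p2, 0   [|-rule on 1 (branches; this branch)]
3. [][]~p2, 0   [[]-rule on 2 via 0R0]
4. []~p2, 0   [[]-rule on 3 via 0R0]
5. ~p2, 0   [[]-rule on 4 via 0R0]
Accessibility: 0R0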